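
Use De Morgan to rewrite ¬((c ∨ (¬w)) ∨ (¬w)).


De Morgan: the negation of a disjunction is the conjunction of the negations.
Distribute ¬ across ∨, flipping it to ∧, and negate each literal.

((¬c) ∧ w) ∧ w


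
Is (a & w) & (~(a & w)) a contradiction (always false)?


Truth table over {a, w}:
a | w | φ
---------
False | False | False
True | False | False
False | True | False
True | True | False
Every row is false.

Yes, it is a contradiction.


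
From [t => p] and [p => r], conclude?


Hypothetical syllogism: from (P → Q) and (Q → R), infer (P → R).
Chain the two implications through the shared middle term 'p'.

t => r


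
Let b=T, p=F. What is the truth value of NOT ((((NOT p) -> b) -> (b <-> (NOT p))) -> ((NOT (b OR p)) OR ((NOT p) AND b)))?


Substitute b=T, p=F:
… (earlier sub-steps elided)
NOT p = T
b <-> (NOT p) = T <-> T = T
((NOT p) -> b) -> (b <-> (NOT p)) = T -> T = T
b OR p = T OR F = T
NOT (b OR p) = F
NOT p = T
(NOT p) AND b = T AND T = T
(NOT (b OR p)) OR ((NOT p) AND b) = F OR T = T
(((NOT p) -> b) -> (b <-> (NOT p))) -> ((NOT (b OR p)) OR ((NOT p) AND b)) = T -> T = T
NOT ((((NOT p) -> b) -> (b <-> (NOT p))) -> ((NOT (b OR p)) OR ((NOT p) AND b))) = F

F


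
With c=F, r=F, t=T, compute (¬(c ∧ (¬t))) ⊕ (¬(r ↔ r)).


Substitute c=F, r=F, t=T:
¬t = F
c ∧ (¬t) = F ∧ F = F
¬(c ∧ (¬t)) = T
r ↔ r = F ↔ F = T
¬(r ↔ r) = F
(¬(c ∧ (¬t))) ⊕ (¬(r ↔ r)) = T ⊕ F = T

T


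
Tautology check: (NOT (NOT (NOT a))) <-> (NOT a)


Build the truth table over {a}:
a | φ
-----
F | T
T | T
Every row evaluates to true.

Yes, it is a tautology.


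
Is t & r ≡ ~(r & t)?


Compare truth tables:
r | t | φ | ψ
-------------
False | False | False | True
True | False | False | True
False | True | False | True
True | True | True | False
They differ at row 1 (r=False, t=False): φ=False but ψ=True.

No, they are not logically equivalent.


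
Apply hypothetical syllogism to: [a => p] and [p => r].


Hypothetical syllogism: from (P → Q) and (Q → R), infer (P → R).
Chain the two implications through the shared middle term 'p'.

a => r


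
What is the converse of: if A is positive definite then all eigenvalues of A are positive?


The converse of (P → Q) is (Q → P). It is not in general equivalent to the original.
Here P = 'A is positive definite' and Q = 'all eigenvalues of A are positive'.

If all eigenvalues of A are positive, then A is positive definite.


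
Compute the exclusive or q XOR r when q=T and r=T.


Exclusive or is true when exactly one operand is true.
Substitute: q=T, r=T.
T XOR T evaluates to F.

F


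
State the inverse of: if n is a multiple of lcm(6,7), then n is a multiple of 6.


The inverse of (P → Q) is (¬P → ¬Q). It is equivalent to the converse, not to the original.
Here P = 'n is a multiple of lcm(6,7)' and Q = 'n is a multiple of 6'.

If not (n is a multiple of lcm(6,7)), then not (n is a multiple of 6).


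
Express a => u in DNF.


Step 1: Rewrite a → u as ¬a ∨ u.

(~a) | u


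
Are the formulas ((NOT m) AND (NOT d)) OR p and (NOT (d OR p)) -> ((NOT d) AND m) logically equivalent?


Compare truth tables:
d | m | p | φ | ψ
-----------------
F | F | F | T | F
T | F | F | F | T
F | T | F | F | T
T | T | F | F | T
F | F | T | T | T
T | F | T | T | T
F | T | T | T | T
T | T | T | T | T
They differ at row 1 (d=F, m=F, p=F): φ=T but ψ=F.

No, they are not logically equivalent.


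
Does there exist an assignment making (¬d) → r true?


Search for a satisfying assignment over {d, r}.
Try d=T, r=F: the formula evaluates to T.
A satisfying assignment exists.

Satisfiable.


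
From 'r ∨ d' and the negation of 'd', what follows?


Disjunctive syllogism: from (P ∨ Q) and ¬P, infer Q.
One disjunct, 'd', is ruled out; the other must hold.

r


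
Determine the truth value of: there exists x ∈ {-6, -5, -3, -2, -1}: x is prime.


Evaluate the predicate on each element: -6:F, -5:F, -3:F, -2:F, -1:F.
No element satisfies the predicate.

F


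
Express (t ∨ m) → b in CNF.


Step 1: Rewrite as ¬(t ∨ m) ∨ b = (¬t ∧ ¬m) ∨ b.
Step 2: Distribute ∨ over ∧.

((¬t) ∨ b) ∧ ((¬m) ∨ b)


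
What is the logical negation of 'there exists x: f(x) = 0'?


¬(for all x: φ) = there exists x: ¬φ, and ¬(there exists x: φ) = for all x: ¬φ.
Apply to the existential statement.

for all x: NOT(f(x) = 0)


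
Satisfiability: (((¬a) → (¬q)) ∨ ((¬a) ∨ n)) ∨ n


Search for a satisfying assignment over {a, n, q}.
Try a=F, n=F, q=F: the formula evaluates to T.
A satisfying assignment exists.

Satisfiable.


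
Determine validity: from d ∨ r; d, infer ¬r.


This is affirming a disjunct (fallacy). There exist truth assignments where the premises are all true but the conclusion is false.

Invalid.


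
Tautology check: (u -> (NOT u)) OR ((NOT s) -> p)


Build the truth table over {p, s, u}:
p | s | u | φ
-------------
F | F | F | T
T | F | F | T
F | T | F | T
T | T | F | T
F | F | T | F
T | F | T | T
F | T | T | T
T | T | T | T
Counterexample at row 5: with p=F, s=F, u=T, the formula is F.

No, it is not a tautology.


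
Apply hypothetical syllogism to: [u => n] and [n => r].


Hypothetical syllogism: from (P → Q) and (Q → R), infer (P → R).
Chain the two implications through the shared middle term 'n'.

u => r


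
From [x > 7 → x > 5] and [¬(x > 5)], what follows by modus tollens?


Modus tollens: from (P → Q) and ¬Q, infer ¬P.
Q = 'x > 5' is denied; since P → Q, P must also fail.

Not (x > 7).


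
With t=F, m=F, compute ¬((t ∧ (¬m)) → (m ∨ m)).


Substitute t=F, m=F:
¬m = T
t ∧ (¬m) = F ∧ T = F
m ∨ m = F ∨ F = F
(t ∧ (¬m)) → (m ∨ m) = F → F = T
¬((t ∧ (¬m)) → (m ∨ m)) = F

F


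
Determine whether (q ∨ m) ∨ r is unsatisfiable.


Truth table over {m, q, r}:
m | q | r | φ
-------------
F | F | F | F
T | F | F | T
F | T | F | T
T | T | F | T
F | F | T | T
T | F | T | T
F | T | T | T
T | T | T | T
Satisfying assignment at row 2: m=T, q=F, r=F gives T.

No, it is not a contradiction.


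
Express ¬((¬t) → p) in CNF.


Step 1: Rewrite (¬t) → p as ¬(¬t) ∨ p.
Step 2: Negate: ¬(¬(¬t) ∨ p) = (¬t) ∧ ¬p (De Morgan + double negation).

(¬t) ∧ (¬p)


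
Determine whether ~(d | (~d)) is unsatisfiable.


Truth table over {d}:
d | φ
-----
False | False
True | False
Every row is false.

Yes, it is a contradiction.


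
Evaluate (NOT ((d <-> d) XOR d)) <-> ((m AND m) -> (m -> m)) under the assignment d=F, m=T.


Substitute d=F, m=T:
d <-> d = F <-> F = T
(d <-> d) XOR d = T XOR F = T
NOT ((d <-> d) XOR d) = F
m AND m = T AND T = T
m -> m = T -> T = T
(m AND m) -> (m -> m) = T -> T = T
(NOT ((d <-> d) XOR d)) <-> ((m AND m) -> (m -> m)) = F <-> T = F

F


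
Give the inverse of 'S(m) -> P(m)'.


The inverse of (P → Q) is (¬P → ¬Q). It is equivalent to the converse, not to the original.
Here P = 'S(m)' and Q = 'P(m)'.

If not (S(m)), then not (P(m)).


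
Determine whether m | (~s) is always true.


Build the truth table over {m, s}:
m | s | φ
---------
False | False | True
True | False | True
False | True | False
True | True | True
Counterexample at row 3: with m=False, s=True, the formula is False.

No, it is not a tautology.


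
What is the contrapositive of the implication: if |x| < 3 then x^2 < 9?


The contrapositive of (P → Q) is (¬Q → ¬P); it is logically equivalent to the original.
Here P = '|x| < 3' and Q = 'x^2 < 9'.

If not (x^2 < 9), then not (|x| < 3).


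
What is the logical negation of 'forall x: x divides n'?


¬(forall x: φ) = exists x: ¬φ, and ¬(exists x: φ) = forall x: ¬φ.
Apply to the universal statement.

exists x: ~(x divides n)


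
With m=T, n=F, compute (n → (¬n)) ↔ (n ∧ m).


Substitute m=T, n=F:
¬n = T
n → (¬n) = F → T = T
n ∧ m = F ∧ T = F
(n → (¬n)) ↔ (n ∧ m) = T ↔ F = F

F


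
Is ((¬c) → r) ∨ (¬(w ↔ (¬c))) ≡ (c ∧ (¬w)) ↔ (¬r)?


Compare truth tables:
c | r | w | φ | ψ
-----------------
F | F | F | T | F
T | F | F | T | T
F | T | F | T | T
T | T | F | T | F
F | F | T | F | F
T | F | T | T | F
F | T | T | T | T
T | T | T | T | T
They differ at row 1 (c=F, r=F, w=F): φ=T but ψ=F.

No, they are not logically equivalent.


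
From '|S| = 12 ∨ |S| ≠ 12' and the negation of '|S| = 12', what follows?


Disjunctive syllogism: from (P ∨ Q) and ¬P, infer Q.
One disjunct, '|S| = 12', is ruled out; the other must hold.

|S| ≠ 12


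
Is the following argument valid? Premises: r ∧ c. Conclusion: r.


This matches the form of conjunction elimination: the conclusion follows in every model of the premises.

Valid.


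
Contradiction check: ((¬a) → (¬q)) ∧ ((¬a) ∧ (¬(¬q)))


Truth table over {a, q}:
a | q | φ
---------
F | F | F
T | F | F
F | T | F
T | T | F
Every row is false.

Yes, it is a contradiction.


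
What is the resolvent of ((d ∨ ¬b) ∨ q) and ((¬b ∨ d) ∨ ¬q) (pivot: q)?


The clauses contain complementary literals q and ¬q.
Resolution eliminates this pair and disjoins the remaining literals (merging duplicates).

(d ∨ ¬b)


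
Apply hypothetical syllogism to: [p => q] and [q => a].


Hypothetical syllogism: from (P → Q) and (Q → R), infer (P → R).
Chain the two implications through the shared middle term 'q'.

p => a


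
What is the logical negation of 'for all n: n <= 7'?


¬(for all x: φ) = there exists x: ¬φ, and ¬(there exists x: φ) = for all x: ¬φ.
Apply to the universal statement.

there exists n: NOT(n <= 7)


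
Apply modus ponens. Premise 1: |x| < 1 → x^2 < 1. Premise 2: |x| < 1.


Modus ponens: from (P → Q) and P, infer Q.
P = '|x| < 1' is asserted, and P → Q holds, so Q follows.

x^2 < 1.


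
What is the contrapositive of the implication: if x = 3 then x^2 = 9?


The contrapositive of (P → Q) is (¬Q → ¬P); it is logically equivalent to the original.
Here P = 'x = 3' and Q = 'x^2 = 9'.

If not (x^2 = 9), then not (x = 3).


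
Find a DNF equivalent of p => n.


Step 1: Rewrite p → n as ¬p ∨ n.

(~p) | n


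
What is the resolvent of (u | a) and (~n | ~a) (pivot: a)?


The clauses contain complementary literals a and ~a.
Resolution eliminates this pair and disjoins the remaining literals (merging duplicates).

(u | ~n)


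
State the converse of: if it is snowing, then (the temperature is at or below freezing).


The converse of (P → Q) is (Q → P). It is not in general equivalent to the original.
Here P = 'it is snowing' and Q = '(the temperature is at or below freezing)'.

If (the temperature is at or below freezing), then it is snowing.


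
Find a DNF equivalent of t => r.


Step 1: Rewrite t → r as ¬t ∨ r.

(~t) | r


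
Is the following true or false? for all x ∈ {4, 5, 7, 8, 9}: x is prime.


Evaluate the predicate on each element: 4:F, 5:T, 7:T, 8:F, 9:F.
Counterexample x = 4 fails the predicate.

F


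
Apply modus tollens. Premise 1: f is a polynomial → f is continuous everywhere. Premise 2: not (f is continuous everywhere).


Modus tollens: from (P → Q) and ¬Q, infer ¬P.
Q = 'f is continuous everywhere' is denied; since P → Q, P must also fail.

Not (f is a polynomial).


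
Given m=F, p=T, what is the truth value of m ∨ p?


Disjunction is false only when both operands are false.
Substitute: m=F, p=T.
F ∨ T evaluates to T.

T


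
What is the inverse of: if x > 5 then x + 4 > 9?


The inverse of (P → Q) is (¬P → ¬Q). It is equivalent to the converse, not to the original.
Here P = 'x > 5' and Q = 'x + 4 > 9'.

If not (x > 5), then not (x + 4 > 9).


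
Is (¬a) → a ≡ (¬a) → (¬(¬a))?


Compare truth tables:
a | φ | ψ
---------
F | F | F
T | T | T
The columns φ and ψ agree on every row.

Yes, they are logically equivalent.


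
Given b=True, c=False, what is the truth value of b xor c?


Exclusive or is true when exactly one operand is true.
Substitute: b=True, c=False.
True xor False evaluates to True.

True


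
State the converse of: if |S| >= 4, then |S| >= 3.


The converse of (P → Q) is (Q → P). It is not in general equivalent to the original.
Here P = '|S| >= 4' and Q = '|S| >= 3'.

If |S| >= 3, then |S| >= 4.


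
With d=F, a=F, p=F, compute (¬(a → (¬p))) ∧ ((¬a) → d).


Substitute d=F, a=F, p=F:
¬p = T
a → (¬p) = F → T = T
¬(a → (¬p)) = F
¬a = T
(¬a) → d = T → F = F
(¬(a → (¬p))) ∧ ((¬a) → d) = F ∧ F = F

F


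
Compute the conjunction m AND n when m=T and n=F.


Conjunction is true only when both operands are true.
Substitute: m=T, n=F.
T AND F evaluates to F.

F


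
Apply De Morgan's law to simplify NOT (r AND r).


De Morgan: the negation of a conjunction is the disjunction of the negations.
Distribute NOT across AND, flipping it to OR, and negate each literal.

(NOT r) OR (NOT r)


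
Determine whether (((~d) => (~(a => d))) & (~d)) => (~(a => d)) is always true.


Build the truth table over {a, d}:
a | d | φ
---------
False | False | True
True | False | True
False | True | True
True | True | True
Every row evaluates to true.

Yes, it is a tautology.


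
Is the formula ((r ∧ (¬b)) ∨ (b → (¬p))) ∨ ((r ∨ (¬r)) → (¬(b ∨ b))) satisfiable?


Search for a satisfying assignment over {b, p, r}.
Try b=F, p=F, r=F: the formula evaluates to T.
A satisfying assignment exists.

Satisfiable.


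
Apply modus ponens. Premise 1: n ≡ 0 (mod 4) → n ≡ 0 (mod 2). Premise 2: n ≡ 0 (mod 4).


Modus ponens: from (P → Q) and P, infer Q.
P = 'n ≡ 0 (mod 4)' is asserted, and P → Q holds, so Q follows.

n ≡ 0 (mod 2).


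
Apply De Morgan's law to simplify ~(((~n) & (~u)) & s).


De Morgan: the negation of a conjunction is the disjunction of the negations.
Distribute ~ across &, flipping it to |, and negate each literal.

(n | u) | (~s)


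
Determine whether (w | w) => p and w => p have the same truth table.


Compare truth tables:
p | w | φ | ψ
-------------
False | False | True | True
True | False | True | True
False | True | False | False
True | True | True | True
The columns φ and ψ agree on every row.

Yes, they are logically equivalent.


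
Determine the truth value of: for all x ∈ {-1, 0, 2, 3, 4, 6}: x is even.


Evaluate the predicate on each element: -1:F, 0:T, 2:T, 3:F, 4:T, 6:T.
Counterexample x = -1 fails the predicate.

F


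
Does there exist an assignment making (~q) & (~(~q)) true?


Check all 2 assignments over {q}:
q | φ
-----
False | False
True | False
No assignment makes the formula true.

Unsatisfiable.


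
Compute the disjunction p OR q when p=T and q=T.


Disjunction is false only when both operands are false.
Substitute: p=T, q=T.
T OR T evaluates to T.

T


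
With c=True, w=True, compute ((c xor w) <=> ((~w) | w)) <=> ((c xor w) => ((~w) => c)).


Substitute c=True, w=True:
c xor w = True xor True = False
~w = False
(~w) | w = False | True = True
(c xor w) <=> ((~w) | w) = False <=> True = False
c xor w = True xor True = False
~w = False
(~w) => c = False => True = True
(c xor w) => ((~w) => c) = False => True = True
((c xor w) <=> ((~w) | w)) <=> ((c xor w) => ((~w) => c)) = False <=> True = False

False


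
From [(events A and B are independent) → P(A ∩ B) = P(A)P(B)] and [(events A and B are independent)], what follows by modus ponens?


Modus ponens: from (P → Q) and P, infer Q.
P = '(events A and B are independent)' is asserted, and P → Q holds, so Q follows.

P(A ∩ B) = P(A)P(B).


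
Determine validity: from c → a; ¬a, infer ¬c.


This matches the form of modus tollens: the conclusion follows in every model of the premises.

Valid.


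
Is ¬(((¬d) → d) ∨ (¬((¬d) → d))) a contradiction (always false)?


Truth table over {d}:
d | φ
-----
F | F
T | F
Every row is false.

Yes, it is a contradiction.


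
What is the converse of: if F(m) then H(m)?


The converse of (P → Q) is (Q → P). It is not in general equivalent to the original.
Here P = 'F(m)' and Q = 'H(m)'.

If H(m), then F(m).


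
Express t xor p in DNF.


Step 1: t ⊕ p is true exactly when they disagree: (t ∧ ¬p) ∨ (¬t ∧ p).

(t & (~p)) | ((~t) & p)


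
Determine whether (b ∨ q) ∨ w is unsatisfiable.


Truth table over {b, q, w}:
b | q | w | φ
-------------
F | F | F | F
T | F | F | T
F | T | F | T
T | T | F | T
F | F | T | T
T | F | T | T
F | T | T | T
T | T | T | T
Satisfying assignment at row 2: b=T, q=F, w=F gives T.

No, it is not a contradiction.


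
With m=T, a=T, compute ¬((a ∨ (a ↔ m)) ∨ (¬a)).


Substitute m=T, a=T:
a ↔ m = T ↔ T = T
a ∨ (a ↔ m) = T ∨ T = T
¬a = F
(a ∨ (a ↔ m)) ∨ (¬a) = T ∨ F = T
¬((a ∨ (a ↔ m)) ∨ (¬a)) = F

F


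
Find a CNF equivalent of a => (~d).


Step 1: Rewrite a → (¬d) as ¬a ∨ (¬d).

(~a) | (~d)


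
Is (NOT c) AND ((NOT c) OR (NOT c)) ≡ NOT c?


Compare truth tables:
c | φ | ψ
---------
F | T | T
T | F | F
The columns φ and ψ agree on every row.

Yes, they are logically equivalent.


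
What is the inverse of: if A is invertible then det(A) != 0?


The inverse of (P → Q) is (¬P → ¬Q). It is equivalent to the converse, not to the original.
Here P = 'A is invertible' and Q = 'det(A) != 0'.

If not (A is invertible), then not (det(A) != 0).


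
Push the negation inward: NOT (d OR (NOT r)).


De Morgan: the negation of a disjunction is the conjunction of the negations.
Distribute NOT across OR, flipping it to AND, and negate each literal.

(NOT d) AND r


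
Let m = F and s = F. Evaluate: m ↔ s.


Biconditional is true when both operands have the same truth value.
Substitute: m=F, s=F.
F ↔ F evaluates to T.

T


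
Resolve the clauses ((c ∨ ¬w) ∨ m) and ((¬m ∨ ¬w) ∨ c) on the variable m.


The clauses contain complementary literals m and ¬m.
Resolution eliminates this pair and disjoins the remaining literals (merging duplicates).

(c ∨ ¬w)


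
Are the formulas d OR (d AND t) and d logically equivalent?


Compare truth tables:
d | t | φ | ψ
-------------
F | F | F | F
T | F | T | T
F | T | F | F
T | T | T | T
The columns φ and ψ agree on every row.

Yes, they are logically equivalent.


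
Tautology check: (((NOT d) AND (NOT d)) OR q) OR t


Build the truth table over {d, q, t}:
d | q | t | φ
-------------
F | F | F | T
T | F | F | F
F | T | F | T
T | T | F | T
F | F | T | T
T | F | T | T
F | T | T | T
T | T | T | T
Counterexample at row 2: with d=T, q=F, t=F, the formula is F.

No, it is not a tautology.


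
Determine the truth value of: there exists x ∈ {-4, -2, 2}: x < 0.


Evaluate the predicate on each element: -4:T, -2:T, 2:F.
Witness x = -4 satisfies the predicate.

T


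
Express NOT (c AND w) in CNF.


Step 1: Apply De Morgan: ¬(c ∧ w) = ¬c ∨ ¬w.

(NOT c) OR (NOT w)


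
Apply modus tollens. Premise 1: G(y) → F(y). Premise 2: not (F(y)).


Modus tollens: from (P → Q) and ¬Q, infer ¬P.
Q = 'F(y)' is denied; since P → Q, P must also fail.

Not (G(y)).


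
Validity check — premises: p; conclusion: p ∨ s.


This matches the form of disjunction introduction: the conclusion follows in every model of the premises.

Valid.


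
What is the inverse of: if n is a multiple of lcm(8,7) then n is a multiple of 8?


The inverse of (P → Q) is (¬P → ¬Q). It is equivalent to the converse, not to the original.
Here P = 'n is a multiple of lcm(8,7)' and Q = 'n is a multiple of 8'.

If not (n is a multiple of lcm(8,7)), then not (n is a multiple of 8).


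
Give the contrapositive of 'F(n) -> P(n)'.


The contrapositive of (P → Q) is (¬Q → ¬P); it is logically equivalent to the original.
Here P = 'F(n)' and Q = 'P(n)'.

If not (P(n)), then not (F(n)).


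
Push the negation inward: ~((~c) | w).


De Morgan: the negation of a disjunction is the conjunction of the negations.
Distribute ~ across |, flipping it to &, and negate each literal.

c & (~w)


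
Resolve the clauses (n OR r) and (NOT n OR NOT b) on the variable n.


The clauses contain complementary literals n and NOTn.
Resolution eliminates this pair and disjoins the remaining literals (merging duplicates).

(r OR NOT b)


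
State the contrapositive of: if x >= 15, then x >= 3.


The contrapositive of (P → Q) is (¬Q → ¬P); it is logically equivalent to the original.
Here P = 'x >= 15' and Q = 'x >= 3'.

If not (x >= 3), then not (x >= 15).


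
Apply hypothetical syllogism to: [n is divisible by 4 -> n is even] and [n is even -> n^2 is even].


Hypothetical syllogism: from (P → Q) and (Q → R), infer (P → R).
Chain the two implications through the shared middle term 'n is even'.

n is divisible by 4 -> n^2 is even


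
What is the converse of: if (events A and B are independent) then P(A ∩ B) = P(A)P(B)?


The converse of (P → Q) is (Q → P). It is not in general equivalent to the original.
Here P = '(events A and B are independent)' and Q = 'P(A ∩ B) = P(A)P(B)'.

If P(A ∩ B) = P(A)P(B), then (events A and B are independent).


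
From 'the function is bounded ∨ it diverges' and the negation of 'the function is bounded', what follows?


Disjunctive syllogism: from (P ∨ Q) and ¬P, infer Q.
One disjunct, 'the function is bounded', is ruled out; the other must hold.

it diverges


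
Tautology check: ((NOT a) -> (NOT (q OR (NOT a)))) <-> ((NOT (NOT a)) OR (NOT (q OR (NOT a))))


Build the truth table over {a, q}:
a | q | φ
---------
F | F | T
T | F | T
F | T | T
T | T | T
Every row evaluates to true.

Yes, it is a tautology.


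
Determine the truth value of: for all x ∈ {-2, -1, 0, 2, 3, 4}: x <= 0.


Evaluate the predicate on each element: -2:T, -1:T, 0:T, 2:F, 3:F, 4:F.
Counterexample x = 2 fails the predicate.

F


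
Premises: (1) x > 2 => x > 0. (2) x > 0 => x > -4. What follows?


Hypothetical syllogism: from (P → Q) and (Q → R), infer (P → R).
Chain the two implications through the shared middle term 'x > 0'.

x > 2 => x > -4


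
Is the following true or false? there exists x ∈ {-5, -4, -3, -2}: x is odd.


Evaluate the predicate on each element: -5:T, -4:F, -3:T, -2:F.
Witness x = -5 satisfies the predicate.

T


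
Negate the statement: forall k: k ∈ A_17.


¬(forall x: φ) = exists x: ¬φ, and ¬(exists x: φ) = forall x: ¬φ.
Apply to the universal statement.

exists k: ~(k ∈ A_17)


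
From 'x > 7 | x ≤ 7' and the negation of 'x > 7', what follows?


Disjunctive syllogism: from (P ∨ Q) and ¬P, infer Q.
One disjunct, 'x > 7', is ruled out; the other must hold.

x ≤ 7


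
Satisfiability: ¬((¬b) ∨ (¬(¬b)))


Check all 2 assignments over {b}:
b | φ
-----
F | F
T | F
No assignment makes the formula true.

Unsatisfiable.


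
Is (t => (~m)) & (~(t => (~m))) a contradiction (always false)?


Truth table over {m, t}:
m | t | φ
---------
False | False | False
True | False | False
False | True | False
True | True | False
Every row is false.

Yes, it is a contradiction.


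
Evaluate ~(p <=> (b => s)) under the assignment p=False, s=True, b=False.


Substitute p=False, s=True, b=False:
b => s = False => True = True
p <=> (b => s) = False <=> True = False
~(p <=> (b => s)) = True

True


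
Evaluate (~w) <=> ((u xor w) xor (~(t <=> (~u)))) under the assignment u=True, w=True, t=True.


Substitute u=True, w=True, t=True:
~w = False
u xor w = True xor True = False
~u = False
t <=> (~u) = True <=> False = False
~(t <=> (~u)) = True
(u xor w) xor (~(t <=> (~u))) = False xor True = True
(~w) <=> ((u xor w) xor (~(t <=> (~u)))) = False <=> True = False

False


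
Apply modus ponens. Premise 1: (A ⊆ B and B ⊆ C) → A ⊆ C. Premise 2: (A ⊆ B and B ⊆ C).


Modus ponens: from (P → Q) and P, infer Q.
P = '(A ⊆ B and B ⊆ C)' is asserted, and P → Q holds, so Q follows.

A ⊆ C.


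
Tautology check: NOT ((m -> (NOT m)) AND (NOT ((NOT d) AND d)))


Build the truth table over {d, m}:
d | m | φ
---------
F | F | F
T | F | F
F | T | T
T | T | T
Counterexample at row 1: with d=F, m=F, the formula is F.

No, it is not a tautology.


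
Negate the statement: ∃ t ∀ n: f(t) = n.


Negation flips each quantifier (∀↔∃) and negates the inner predicate.
¬(∃ t ∀ n: φ) = ∀ t ∃ n: ¬φ.

∀ t ∃ n: ¬(f(t) = n)


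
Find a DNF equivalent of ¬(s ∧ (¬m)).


Step 1: Apply De Morgan: ¬(s ∧ (¬m)) = ¬s ∨ ¬(¬m).
Step 2: Eliminate any double negations (¬¬X = X).

(¬s) ∨ m


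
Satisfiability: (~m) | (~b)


Search for a satisfying assignment over {b, m}.
Try b=False, m=False: the formula evaluates to True.
A satisfying assignment exists.

Satisfiable.


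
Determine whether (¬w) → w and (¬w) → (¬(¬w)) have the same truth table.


Compare truth tables:
w | φ | ψ
---------
F | F | F
T | T | T
The columns φ and ψ agree on every row.

Yes, they are logically equivalent.


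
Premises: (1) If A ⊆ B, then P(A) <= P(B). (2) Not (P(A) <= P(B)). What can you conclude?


Modus tollens: from (P → Q) and ¬Q, infer ¬P.
Q = 'P(A) <= P(B)' is denied; since P → Q, P must also fail.

Not (A ⊆ B).


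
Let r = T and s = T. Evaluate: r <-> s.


Biconditional is true when both operands have the same truth value.
Substitute: r=T, s=T.
T <-> T evaluates to T.

T


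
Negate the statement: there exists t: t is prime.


¬(for all x: φ) = there exists x: ¬φ, and ¬(there exists x: φ) = for all x: ¬φ.
Apply to the existential statement.

for all t: NOT(t is prime)


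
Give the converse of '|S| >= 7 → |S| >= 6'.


The converse of (P → Q) is (Q → P). It is not in general equivalent to the original.
Here P = '|S| >= 7' and Q = '|S| >= 6'.

If |S| >= 6, then |S| >= 7.


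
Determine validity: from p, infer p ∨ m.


This matches the form of disjunction introduction: the conclusion follows in every model of the premises.

Valid.


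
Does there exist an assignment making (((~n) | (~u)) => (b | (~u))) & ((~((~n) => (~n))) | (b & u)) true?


Search for a satisfying assignment over {b, n, u}.
Try b=True, n=False, u=True: the formula evaluates to True.
A satisfying assignment exists.

Satisfiable.


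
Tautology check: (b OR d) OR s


Build the truth table over {b, d, s}:
b | d | s | φ
-------------
F | F | F | F
T | F | F | T
F | T | F | T
T | T | F | T
F | F | T | T
T | F | T | T
F | T | T | T
T | T | T | T
Counterexample at row 1: with b=F, d=F, s=F, the formula is F.

No, it is not a tautology.


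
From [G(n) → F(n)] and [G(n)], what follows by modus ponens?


Modus ponens: from (P → Q) and P, infer Q.
P = 'G(n)' is asserted, and P → Q holds, so Q follows.

F(n).


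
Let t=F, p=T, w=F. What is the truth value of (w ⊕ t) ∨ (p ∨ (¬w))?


Substitute t=F, p=T, w=F:
w ⊕ t = F ⊕ F = F
¬w = T
p ∨ (¬w) = T ∨ T = T
(w ⊕ t) ∨ (p ∨ (¬w)) = F ∨ T = T

T


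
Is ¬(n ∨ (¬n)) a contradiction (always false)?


Truth table over {n}:
n | φ
-----
F | F
T | F
Every row is false.

Yes, it is a contradiction.


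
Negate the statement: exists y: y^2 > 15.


¬(forall x: φ) = exists x: ¬φ, and ¬(exists x: φ) = forall x: ¬φ.
Apply to the existential statement.

forall y: ~(y^2 > 15)


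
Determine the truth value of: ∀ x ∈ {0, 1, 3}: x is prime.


Evaluate the predicate on each element: 0:F, 1:F, 3:T.
Counterexample x = 0 fails the predicate.

F


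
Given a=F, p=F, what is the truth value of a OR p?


Disjunction is false only when both operands are false.
Substitute: a=F, p=F.
F OR F evaluates to F.

F


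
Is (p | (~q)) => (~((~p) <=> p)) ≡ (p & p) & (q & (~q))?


Compare truth tables:
p | q | φ | ψ
-------------
False | False | True | False
True | False | True | False
False | True | True | False
True | True | True | False
They differ at row 1 (p=False, q=False): φ=True but ψ=False.

No, they are not logically equivalent.


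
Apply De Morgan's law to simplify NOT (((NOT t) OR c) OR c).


De Morgan: the negation of a disjunction is the conjunction of the negations.
Distribute NOT across OR, flipping it to AND, and negate each literal.

(t AND (NOT c)) AND (NOT c)


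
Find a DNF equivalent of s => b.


Step 1: Rewrite s → b as ¬s ∨ b.

(~s) | b


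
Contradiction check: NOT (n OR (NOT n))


Truth table over {n}:
n | φ
-----
F | F
T | F
Every row is false.

Yes, it is a contradiction.


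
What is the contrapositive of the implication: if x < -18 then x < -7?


The contrapositive of (P → Q) is (¬Q → ¬P); it is logically equivalent to the original.
Here P = 'x < -18' and Q = 'x < -7'.

If not (x < -7), then not (x < -18).


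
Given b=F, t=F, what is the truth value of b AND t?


Conjunction is true only when both operands are true.
Substitute: b=F, t=F.
F AND F evaluates to F.

F


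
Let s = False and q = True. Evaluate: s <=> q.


Biconditional is true when both operands have the same truth value.
Substitute: s=False, q=True.
False <=> True evaluates to False.

False


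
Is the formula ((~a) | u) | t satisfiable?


Search for a satisfying assignment over {a, t, u}.
Try a=False, t=False, u=False: the formula evaluates to True.
A satisfying assignment exists.

Satisfiable.


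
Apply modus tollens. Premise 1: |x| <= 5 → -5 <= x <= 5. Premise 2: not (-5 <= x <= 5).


Modus tollens: from (P → Q) and ¬Q, infer ¬P.
Q = '-5 <= x <= 5' is denied; since P → Q, P must also fail.

Not (|x| <= 5).


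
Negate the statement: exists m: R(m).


¬(forall x: φ) = exists x: ¬φ, and ¬(exists x: φ) = forall x: ¬φ.
Apply to the existential statement.

forall m: ~(R(m))


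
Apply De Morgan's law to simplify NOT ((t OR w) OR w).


De Morgan: the negation of a disjunction is the conjunction of the negations.
Distribute NOT across OR, flipping it to AND, and negate each literal.

((NOT t) AND (NOT w)) AND (NOT w)


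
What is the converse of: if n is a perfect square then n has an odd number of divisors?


The converse of (P → Q) is (Q → P). It is not in general equivalent to the original.
Here P = 'n is a perfect square' and Q = 'n has an odd number of divisors'.

If n has an odd number of divisors, then n is a perfect square.


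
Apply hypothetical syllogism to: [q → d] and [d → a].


Hypothetical syllogism: from (P → Q) and (Q → R), infer (P → R).
Chain the two implications through the shared middle term 'd'.

q → a


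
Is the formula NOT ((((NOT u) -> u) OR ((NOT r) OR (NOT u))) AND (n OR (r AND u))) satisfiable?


Search for a satisfying assignment over {n, r, u}.
Try n=F, r=F, u=F: the formula evaluates to T.
A satisfying assignment exists.

Satisfiable.


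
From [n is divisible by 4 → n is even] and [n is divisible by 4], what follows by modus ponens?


Modus ponens: from (P → Q) and P, infer Q.
P = 'n is divisible by 4' is asserted, and P → Q holds, so Q follows.

n is even.


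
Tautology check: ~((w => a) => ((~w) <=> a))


Build the truth table over {a, w}:
a | w | φ
---------
False | False | True
True | False | False
False | True | False
True | True | True
Counterexample at row 2: with a=True, w=False, the formula is False.

No, it is not a tautology.


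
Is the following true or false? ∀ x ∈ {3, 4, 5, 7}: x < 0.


Evaluate the predicate on each element: 3:F, 4:F, 5:F, 7:F.
Counterexample x = 3 fails the predicate.

F


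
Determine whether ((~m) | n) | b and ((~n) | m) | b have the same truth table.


Compare truth tables:
b | m | n | φ | ψ
-----------------
False | False | False | True | True
True | False | False | True | True
False | True | False | False | True
True | True | False | True | True
False | False | True | True | False
True | False | True | True | True
False | True | True | True | True
True | True | True | True | True
They differ at row 3 (b=False, m=True, n=False): φ=False but ψ=True.

No, they are not logically equivalent.


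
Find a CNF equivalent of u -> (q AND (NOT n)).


Step 1: Rewrite u → (q ∧ (¬n)) as ¬u ∨ (q ∧ (¬n)).
Step 2: Distribute ∨ over ∧.

((NOT u) OR q) AND ((NOT u) OR (NOT n))


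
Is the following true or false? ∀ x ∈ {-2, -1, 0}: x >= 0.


Evaluate the predicate on each element: -2:F, -1:F, 0:T.
Counterexample x = -2 fails the predicate.

F


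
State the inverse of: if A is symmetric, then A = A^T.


The inverse of (P → Q) is (¬P → ¬Q). It is equivalent to the converse, not to the original.
Here P = 'A is symmetric' and Q = 'A = A^T'.

If not (A is symmetric), then not (A = A^T).


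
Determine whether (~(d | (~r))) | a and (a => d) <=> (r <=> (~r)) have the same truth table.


Compare truth tables:
a | d | r | φ | ψ
-----------------
False | False | False | False | False
True | False | False | True | True
False | True | False | False | False
True | True | False | True | False
False | False | True | True | False
True | False | True | True | True
False | True | True | False | False
True | True | True | True | False
They differ at row 4 (a=True, d=True, r=False): φ=True but ψ=False.

No, they are not logically equivalent.


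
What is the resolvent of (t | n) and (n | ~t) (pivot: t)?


The clauses contain complementary literals t and ~t.
Resolution eliminates this pair and disjoins the remaining literals (merging duplicates).

n


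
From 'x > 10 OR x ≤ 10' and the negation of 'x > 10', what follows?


Disjunctive syllogism: from (P ∨ Q) and ¬P, infer Q.
One disjunct, 'x > 10', is ruled out; the other must hold.

x ≤ 10


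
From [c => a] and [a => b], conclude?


Hypothetical syllogism: from (P → Q) and (Q → R), infer (P → R).
Chain the two implications through the shared middle term 'a'.

c => b


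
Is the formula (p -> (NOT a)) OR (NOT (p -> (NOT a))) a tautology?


Build the truth table over {a, p}:
a | p | φ
---------
F | F | T
T | F | T
F | T | T
T | T | T
Every row evaluates to true.

Yes, it is a tautology.


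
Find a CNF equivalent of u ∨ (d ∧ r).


Step 1: Distribute ∨ over ∧: u ∨ (d ∧ r) = (u ∨ d) ∧ (u ∨ r).

(u ∨ d) ∧ (u ∨ r)


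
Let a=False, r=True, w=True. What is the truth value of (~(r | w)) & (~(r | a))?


Substitute a=False, r=True, w=True:
r | w = True | True = True
~(r | w) = False
r | a = True | False = True
~(r | a) = False
(~(r | w)) & (~(r | a)) = False & False = False

False


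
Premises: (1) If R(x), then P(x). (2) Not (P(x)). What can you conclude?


Modus tollens: from (P → Q) and ¬Q, infer ¬P.
Q = 'P(x)' is denied; since P → Q, P must also fail.

Not (R(x)).


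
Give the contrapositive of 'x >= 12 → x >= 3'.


The contrapositive of (P → Q) is (¬Q → ¬P); it is logically equivalent to the original.
Here P = 'x >= 12' and Q = 'x >= 3'.

If not (x >= 3), then not (x >= 12).


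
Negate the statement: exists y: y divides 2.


¬(forall x: φ) = exists x: ¬φ, and ¬(exists x: φ) = forall x: ¬φ.
Apply to the existential statement.

forall y: ~(y divides 2)


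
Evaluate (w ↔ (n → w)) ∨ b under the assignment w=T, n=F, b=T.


Substitute w=T, n=F, b=T:
n → w = F → T = T
w ↔ (n → w) = T ↔ T = T
(w ↔ (n → w)) ∨ b = T ∨ T = T

T


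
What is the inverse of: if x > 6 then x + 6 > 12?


The inverse of (P → Q) is (¬P → ¬Q). It is equivalent to the converse, not to the original.
Here P = 'x > 6' and Q = 'x + 6 > 12'.

If not (x > 6), then not (x + 6 > 12).


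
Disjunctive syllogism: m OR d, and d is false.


Disjunctive syllogism: from (P ∨ Q) and ¬P, infer Q.
One disjunct, 'd', is ruled out; the other must hold.

m


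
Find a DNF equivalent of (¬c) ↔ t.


Step 1: (¬c) ↔ t is true exactly when both agree: ((¬c) ∧ t) ∨ (¬(¬c) ∧ ¬t).
Step 2: Eliminate any double negations (¬¬X = X).

((¬c) ∧ t) ∨ (c ∧ (¬t))


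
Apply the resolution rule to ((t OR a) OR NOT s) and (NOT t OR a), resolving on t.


The clauses contain complementary literals t and NOTt.
Resolution eliminates this pair and disjoins the remaining literals (merging duplicates).

(a OR NOT s)


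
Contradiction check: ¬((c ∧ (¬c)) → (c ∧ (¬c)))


Truth table over {c}:
c | φ
-----
F | F
T | F
Every row is false.

Yes, it is a contradiction.


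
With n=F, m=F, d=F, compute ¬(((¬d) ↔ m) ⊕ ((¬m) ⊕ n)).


Substitute n=F, m=F, d=F:
¬d = T
(¬d) ↔ m = T ↔ F = F
¬m = T
(¬m) ⊕ n = T ⊕ F = T
((¬d) ↔ m) ⊕ ((¬m) ⊕ n) = F ⊕ T = T
¬(((¬d) ↔ m) ⊕ ((¬m) ⊕ n)) = F

F


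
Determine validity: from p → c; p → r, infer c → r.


This is (no valid rule). There exist truth assignments where the premises are all true but the conclusion is false.

Invalid.


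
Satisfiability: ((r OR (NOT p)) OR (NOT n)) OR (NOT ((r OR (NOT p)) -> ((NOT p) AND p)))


Search for a satisfying assignment over {n, p, r}.
Try n=F, p=F, r=F: the formula evaluates to T.
A satisfying assignment exists.

Satisfiable.


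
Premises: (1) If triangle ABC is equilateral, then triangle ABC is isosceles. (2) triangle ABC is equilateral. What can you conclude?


Modus ponens: from (P → Q) and P, infer Q.
P = 'triangle ABC is equilateral' is asserted, and P → Q holds, so Q follows.

triangle ABC is isosceles.


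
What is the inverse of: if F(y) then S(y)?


The inverse of (P → Q) is (¬P → ¬Q). It is equivalent to the converse, not to the original.
Here P = 'F(y)' and Q = 'S(y)'.

If not (F(y)), then not (S(y)).


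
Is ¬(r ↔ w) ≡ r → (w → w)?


Compare truth tables:
r | w | φ | ψ
-------------
F | F | F | T
T | F | T | T
F | T | T | T
T | T | F | T
They differ at row 1 (r=F, w=F): φ=F but ψ=T.

No, they are not logically equivalent.


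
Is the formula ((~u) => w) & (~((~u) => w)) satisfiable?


Check all 4 assignments over {u, w}:
u | w | φ
---------
False | False | False
True | False | False
False | True | False
True | True | False
No assignment makes the formula true.

Unsatisfiable.


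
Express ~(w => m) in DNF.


Step 1: Rewrite implication then negate: ¬(¬w ∨ m) = w ∧ ¬m.

w & (~m)


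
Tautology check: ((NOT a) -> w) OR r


Build the truth table over {a, r, w}:
a | r | w | φ
-------------
F | F | F | F
T | F | F | T
F | T | F | T
T | T | F | T
F | F | T | T
T | F | T | T
F | T | T | T
T | T | T | T
Counterexample at row 1: with a=F, r=F, w=F, the formula is F.

No, it is not a tautology.


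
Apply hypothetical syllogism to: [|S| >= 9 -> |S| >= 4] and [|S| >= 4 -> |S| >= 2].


Hypothetical syllogism: from (P → Q) and (Q → R), infer (P → R).
Chain the two implications through the shared middle term '|S| >= 4'.

|S| >= 9 -> |S| >= 2


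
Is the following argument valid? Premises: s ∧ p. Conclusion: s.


This matches the form of conjunction elimination: the conclusion follows in every model of the premises.

Valid.


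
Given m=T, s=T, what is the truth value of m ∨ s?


Disjunction is false only when both operands are false.
Substitute: m=T, s=T.
T ∨ T evaluates to T.

T


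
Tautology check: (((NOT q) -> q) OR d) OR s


Build the truth table over {d, q, s}:
d | q | s | φ
-------------
F | F | F | F
T | F | F | T
F | T | F | T
T | T | F | T
F | F | T | T
T | F | T | T
F | T | T | T
T | T | T | T
Counterexample at row 1: with d=F, q=F, s=F, the formula is F.

No, it is not a tautology.
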